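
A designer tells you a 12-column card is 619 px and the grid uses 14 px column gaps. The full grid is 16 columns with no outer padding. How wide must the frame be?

619 − 11·14 = 465; ÷12 gives c = 38.75 px.
Summing: 620 + 210 = 830 px.

830 px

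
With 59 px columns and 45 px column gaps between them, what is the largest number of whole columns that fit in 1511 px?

k columns need k·59 + (k−1)·45 = k·104 − 45.
k·104 − 45 ≤ 1511 → k ≤ 1556 / 104 ≈ 14.96, so k = 14.

14 columns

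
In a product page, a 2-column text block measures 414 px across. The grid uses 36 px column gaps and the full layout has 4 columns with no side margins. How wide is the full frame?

864 px

Subtracting 1 column gap of 36 leaves 378 for 2 columns, so c = 189 px.
Frame = 4·189 + 3·36 = 756 + 108 = 864 px.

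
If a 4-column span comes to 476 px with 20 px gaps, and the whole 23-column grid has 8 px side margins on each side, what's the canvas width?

4c + 3·20 = 476 → 4c = 416 → c = 104 px.
Canvas = 2·8 + 23·104 + 22·20 = 16 + 2392 + 440 = 2848 px.

2848 px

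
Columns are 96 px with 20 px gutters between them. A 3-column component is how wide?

328 px

3-column span = 3·96 + 2·20 = 328 px.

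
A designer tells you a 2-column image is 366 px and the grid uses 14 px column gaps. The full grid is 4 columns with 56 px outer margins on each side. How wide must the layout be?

2c + 1·14 = 366 → 2c = 352 → c = 176 px.
Total width: 2·56 + 4·176 + 3·14 = 858 px.

858 px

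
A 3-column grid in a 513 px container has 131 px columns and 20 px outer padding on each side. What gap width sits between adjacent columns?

Take off 40 px of margins, leaving 473 px.
3 columns take 3·131 = 393 px; remaining 80 splits into 2 gaps.
g = 80 / 2 = 40 px.

40 px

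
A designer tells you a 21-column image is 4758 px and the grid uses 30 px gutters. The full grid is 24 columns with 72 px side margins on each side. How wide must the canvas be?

Subtracting 20 gutters of 30 leaves 4158 for 21 columns, so c = 198 px.
Canvas = 2·72 + 24·198 + 23·30 = 144 + 4752 + 690 = 5586 px.

5586 px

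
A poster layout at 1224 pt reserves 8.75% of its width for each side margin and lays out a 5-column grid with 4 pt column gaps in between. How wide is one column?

Each margin = 8.75% of 1224 = 107.1 pt; content = 1224 − 2·107.1 = 1009.8 pt.
Subtracting 4 column gaps of 4 leaves 993.8 for 5 columns, so c = 198.76 pt.

198.76 pt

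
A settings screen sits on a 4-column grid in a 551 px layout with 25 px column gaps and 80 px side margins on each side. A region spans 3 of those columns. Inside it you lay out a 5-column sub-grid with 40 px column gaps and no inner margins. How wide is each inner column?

Subtract both margins: 551 − 2·80 = 391 px.
4c + 3·25 = 391 → 4c = 316 → c = 79 px.
3 columns plus 2 column gaps: 237 + 50 = 287 px.
287 − 4·40 = 127; ÷5 gives d = 25.4 px.

25.4 px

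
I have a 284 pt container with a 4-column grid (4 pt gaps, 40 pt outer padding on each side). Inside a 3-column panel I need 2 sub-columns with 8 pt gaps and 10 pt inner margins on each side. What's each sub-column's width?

62 pt

Take off 80 pt of margins, leaving 204 pt.
204 − 3·4 = 192; ÷4 gives c = 48 pt.
3 columns plus 2 gaps: 144 + 8 = 152 pt.
Inner content = 152 − 2·10 = 132 pt.
132 − 1·8 = 124; ÷2 gives d = 62 pt.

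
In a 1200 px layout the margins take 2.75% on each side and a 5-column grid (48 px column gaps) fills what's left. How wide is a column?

Margins: 2.75% × 1200 = 33 px each, so content = 1200 − 66 = 1134 px.
Subtracting 4 column gaps of 48 leaves 942 for 5 columns, so c = 188.4 px.

188.4 px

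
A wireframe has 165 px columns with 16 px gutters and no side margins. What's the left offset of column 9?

1448 px

Before column 9: 8 columns + 8 gutters.
Offset = 8·(165 + 16) = 8·181 = 1448 px.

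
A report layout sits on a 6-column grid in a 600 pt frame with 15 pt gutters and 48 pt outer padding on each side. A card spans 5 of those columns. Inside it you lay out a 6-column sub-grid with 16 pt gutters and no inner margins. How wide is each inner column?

Inside the margins: 600 − 96 = 504 pt.
6c + 5·15 = 504 → 6c = 429 → c = 71.5 pt.
5-column span = 5·71.5 + 4·15 = 417.5 pt.
6 columns + 5 gutters: 6d + 5·16 = 417.5.
6d = 417.5 − 80 = 337.5, so d = 56.25 pt.

56.25 pt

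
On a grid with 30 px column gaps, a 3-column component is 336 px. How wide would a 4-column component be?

336 − 2·30 = 276; ÷3 gives c = 92 px.
4-column span = 4·92 + 3·30 = 458 px.

458 px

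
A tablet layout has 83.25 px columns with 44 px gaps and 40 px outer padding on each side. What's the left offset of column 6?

Column 6 starts at margin + 5·(column + gutter) = 40 + 5·127.25 = 676.25 px.

676.25 px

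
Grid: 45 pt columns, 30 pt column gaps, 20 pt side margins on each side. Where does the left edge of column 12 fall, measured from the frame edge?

845 pt

Before column 12: the margin + 11 columns + 11 column gaps.
Offset = 20 + 11·(45 + 30) = 20 + 825 = 845 pt.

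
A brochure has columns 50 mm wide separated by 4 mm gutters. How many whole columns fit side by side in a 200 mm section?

3 columns

3 columns: 3·50 + 2·4 = 158 mm ≤ 200.
4 columns: 212 mm > 200. So 3.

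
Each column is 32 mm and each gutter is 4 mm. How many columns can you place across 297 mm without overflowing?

8 columns

8 columns: 8·32 + 7·4 = 284 mm ≤ 297.
9 columns: 320 mm > 297. So 8.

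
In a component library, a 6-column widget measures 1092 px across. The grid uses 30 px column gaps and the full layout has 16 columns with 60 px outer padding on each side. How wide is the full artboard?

3082 px

6c + 5·30 = 1092 → 6c = 942 → c = 157 px.
Adding margins, columns and gutters: 120 + 2512 + 450 = 3082 px.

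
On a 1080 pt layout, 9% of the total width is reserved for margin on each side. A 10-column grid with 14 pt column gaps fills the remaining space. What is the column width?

Each margin = 9% of 1080 = 97.2 pt; content = 1080 − 2·97.2 = 885.6 pt.
Subtracting 9 column gaps of 14 leaves 759.6 for 10 columns, so c = 75.96 pt.

75.96 pt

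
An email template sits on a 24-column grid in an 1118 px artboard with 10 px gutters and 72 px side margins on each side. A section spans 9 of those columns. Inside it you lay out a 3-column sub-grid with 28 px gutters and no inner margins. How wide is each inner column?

Outer content = 1118 − 2·72 = 974 px.
24 columns + 23 gutters: 24c + 23·10 = 974.
24c = 974 − 230 = 744, so c = 31 px.
9-column span = 9·31 + 8·10 = 359 px.
3d + 2·28 = 359 → 3d = 303 → d = 101 px.

101 px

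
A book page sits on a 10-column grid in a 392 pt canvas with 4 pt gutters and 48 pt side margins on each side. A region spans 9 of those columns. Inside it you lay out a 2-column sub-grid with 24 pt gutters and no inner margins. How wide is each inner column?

Inside the margins: 392 − 96 = 296 pt.
Subtracting 9 gutters of 4 leaves 260 for 10 columns, so c = 26 pt.
9 columns plus 8 gutters: 234 + 32 = 266 pt.
Subtracting 1 gutter of 24 leaves 242 for 2 columns, so d = 121 pt.

121 pt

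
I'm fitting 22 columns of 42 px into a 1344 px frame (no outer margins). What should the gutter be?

20 px

22·42 + 21g = 1344 → 21g = 420 → g = 20 px.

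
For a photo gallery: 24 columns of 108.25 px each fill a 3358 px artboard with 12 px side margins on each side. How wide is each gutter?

Take off 24 px of margins, leaving 3334 px.
24·108.25 + 23g = 3334 → 23g = 736 → g = 32 px.

32 px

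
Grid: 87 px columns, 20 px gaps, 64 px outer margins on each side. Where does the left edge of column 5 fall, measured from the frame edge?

Before column 5: the margin + 4 columns + 4 gaps.
Offset = 64 + 4·(87 + 20) = 64 + 428 = 492 px.

492 px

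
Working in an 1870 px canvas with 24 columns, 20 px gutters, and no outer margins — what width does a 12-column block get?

24c + 23·20 = 1870 → 24c = 1410 → c = 58.75 px.
Span of 12: 12·58.75 + 11·20 = 705 + 220 = 925 px.

925 px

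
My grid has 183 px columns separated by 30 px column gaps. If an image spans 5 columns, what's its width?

1035 px

5-column span = 5·183 + 4·30 = 1035 px.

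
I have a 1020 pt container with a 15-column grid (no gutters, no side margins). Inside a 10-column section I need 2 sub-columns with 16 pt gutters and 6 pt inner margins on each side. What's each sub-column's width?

326 pt

1020 / 15 = 68 pt per column.
With no gutters, 10 columns span 10·68 = 680 pt.
Inner content = 680 − 2·6 = 668 pt.
2 columns + 1 gutter: 2d + 1·16 = 668.
2d = 668 − 16 = 652, so d = 326 pt.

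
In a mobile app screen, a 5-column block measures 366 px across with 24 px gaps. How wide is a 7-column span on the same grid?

366 − 4·24 = 270; ÷5 gives c = 54 px.
Span of 7: 7·54 + 6·24 = 378 + 144 = 522 px.

522 px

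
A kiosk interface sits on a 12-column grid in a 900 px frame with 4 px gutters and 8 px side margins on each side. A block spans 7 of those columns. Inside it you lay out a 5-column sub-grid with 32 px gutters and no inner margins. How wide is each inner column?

Outer content = 900 − 2·8 = 884 px.
12c + 11·4 = 884 → 12c = 840 → c = 70 px.
7-column span = 7·70 + 6·4 = 514 px.
5 columns + 4 gutters: 5d + 4·32 = 514.
5d = 514 − 128 = 386, so d = 77.2 px.

77.2 px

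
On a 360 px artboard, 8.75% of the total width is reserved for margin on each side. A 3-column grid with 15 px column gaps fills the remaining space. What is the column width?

Each margin = 8.75% of 360 = 31.5 px; content = 360 − 2·31.5 = 297 px.
297 − 2·15 = 267; ÷3 gives c = 89 px.

89 px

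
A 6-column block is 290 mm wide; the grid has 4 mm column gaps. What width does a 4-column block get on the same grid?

6 columns + 5 column gaps: 6c + 5·4 = 290.
6c = 290 − 20 = 270, so c = 45 mm.
4-column span = 4·45 + 3·4 = 192 mm.

192 mm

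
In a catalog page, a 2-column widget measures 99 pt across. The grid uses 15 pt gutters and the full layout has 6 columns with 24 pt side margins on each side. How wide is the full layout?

2c + 1·15 = 99 → 2c = 84 → c = 42 pt.
Adding margins, columns and gutters: 48 + 252 + 75 = 375 pt.

375 pt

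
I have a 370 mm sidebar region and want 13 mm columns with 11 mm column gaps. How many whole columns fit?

15 columns: 15·13 + 14·11 = 349 mm ≤ 370.
16 columns: 373 mm > 370. So 15.

15 columns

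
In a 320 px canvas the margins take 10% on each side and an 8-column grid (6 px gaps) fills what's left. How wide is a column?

Margins: 10% × 320 = 32 px each, so content = 320 − 64 = 256 px.
Subtracting 7 gaps of 6 leaves 214 for 8 columns, so c = 26.75 px.

26.75 px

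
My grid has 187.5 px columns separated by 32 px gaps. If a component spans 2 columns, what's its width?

2 columns plus 1 gap: 375 + 32 = 407 px.

407 px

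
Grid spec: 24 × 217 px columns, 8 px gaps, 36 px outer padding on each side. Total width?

5464 px

Adding margins, columns and gutters: 72 + 5208 + 184 = 5464 px.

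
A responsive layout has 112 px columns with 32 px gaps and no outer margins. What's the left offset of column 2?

Before column 2: 1 column + 1 gap.
Offset = 1·(112 + 32) = 1·144 = 144 px.

144 px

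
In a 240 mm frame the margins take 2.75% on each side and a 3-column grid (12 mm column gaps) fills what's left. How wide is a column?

240 × (1 − 2·2.75%) = 240 × 94.5% = 226.8 mm for the columns.
3c + 2·12 = 226.8 → 3c = 202.8 → c = 67.6 mm.

67.6 mm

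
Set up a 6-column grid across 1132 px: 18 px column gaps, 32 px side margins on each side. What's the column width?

Subtract both margins: 1132 − 2·32 = 1068 px.
6 columns + 5 column gaps: 6c + 5·18 = 1068.
6c = 1068 − 90 = 978, so c = 163 px.

163 px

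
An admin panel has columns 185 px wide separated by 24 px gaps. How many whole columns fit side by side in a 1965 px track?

9 columns

k columns need k·185 + (k−1)·24 = k·209 − 24.
k·209 − 24 ≤ 1965 → k ≤ 1989 / 209 ≈ 9.52, so k = 9.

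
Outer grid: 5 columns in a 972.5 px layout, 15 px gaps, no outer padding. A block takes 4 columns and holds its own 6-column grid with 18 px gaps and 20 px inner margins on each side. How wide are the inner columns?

5c + 4·15 = 972.5 → 5c = 912.5 → c = 182.5 px.
Span of 4: 4·182.5 + 3·15 = 730 + 45 = 775 px.
Inner content = 775 − 2·20 = 735 px.
735 − 5·18 = 645; ÷6 gives d = 107.5 px.

107.5 px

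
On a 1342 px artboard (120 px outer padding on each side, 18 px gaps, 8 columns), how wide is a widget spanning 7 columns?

Content width = 1342 − 2·120 = 1102 px.
8c + 7·18 = 1102 → 8c = 976 → c = 122 px.
7 columns plus 6 gaps: 854 + 108 = 962 px.

962 px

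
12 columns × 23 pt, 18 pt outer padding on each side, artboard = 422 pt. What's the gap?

Content width = 422 − 2·18 = 386 pt.
12 columns take 12·23 = 276 pt; remaining 110 splits into 11 gaps.
g = 110 / 11 = 10 pt.

10 pt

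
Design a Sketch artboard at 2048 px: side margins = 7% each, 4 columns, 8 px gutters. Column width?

2048 × (1 − 2·7%) = 2048 × 86% = 1761.28 px for the columns.
1761.28 − 3·8 = 1737.28; ÷4 gives c = 434.32 px.

434.32 px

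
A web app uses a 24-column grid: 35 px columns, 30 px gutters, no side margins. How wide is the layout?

Total width: 24·35 + 23·30 = 1530 px.

1530 px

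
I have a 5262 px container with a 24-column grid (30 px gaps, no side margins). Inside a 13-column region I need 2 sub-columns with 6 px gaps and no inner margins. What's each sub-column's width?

24c + 23·30 = 5262 → 24c = 4572 → c = 190.5 px.
13 columns plus 12 gaps: 2476.5 + 360 = 2836.5 px.
Subtracting 1 gap of 6 leaves 2830.5 for 2 columns, so d = 1415.25 px.

1415.25 px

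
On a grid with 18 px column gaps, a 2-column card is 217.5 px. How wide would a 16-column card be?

1866 px

2 columns + 1 column gap: 2c + 1·18 = 217.5.
2c = 217.5 − 18 = 199.5, so c = 99.75 px.
16-column span = 16·99.75 + 15·18 = 1866 px.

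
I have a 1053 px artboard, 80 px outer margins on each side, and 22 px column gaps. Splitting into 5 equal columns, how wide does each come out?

161 px

Subtract both margins: 1053 − 2·80 = 893 px.
5 columns + 4 column gaps: 5c + 4·22 = 893.
5c = 893 − 88 = 805, so c = 161 px.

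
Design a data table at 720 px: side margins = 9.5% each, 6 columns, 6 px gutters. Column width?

92.2 px

Each margin = 9.5% of 720 = 68.4 px; content = 720 − 2·68.4 = 583.2 px.
583.2 − 5·6 = 553.2; ÷6 gives c = 92.2 px.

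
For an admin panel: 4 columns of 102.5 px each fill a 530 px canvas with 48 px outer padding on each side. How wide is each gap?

Content width = 530 − 2·48 = 434 px.
Columns use 410 px, leaving 24 px across 3 gaps = 8 px each.

8 px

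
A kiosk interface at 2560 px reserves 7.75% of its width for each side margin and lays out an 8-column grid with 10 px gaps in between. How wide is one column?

261.65 px

Margins: 7.75% × 2560 = 198.4 px each, so content = 2560 − 396.8 = 2163.2 px.
2163.2 − 7·10 = 2093.2; ÷8 gives c = 261.65 px.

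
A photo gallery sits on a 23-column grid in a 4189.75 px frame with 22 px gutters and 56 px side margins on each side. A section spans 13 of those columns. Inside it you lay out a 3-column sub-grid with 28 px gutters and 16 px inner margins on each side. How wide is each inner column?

Take off 112 px of margins, leaving 4077.75 px.
23c + 22·22 = 4077.75 → 23c = 3593.75 → c = 156.25 px.
13-column span = 13·156.25 + 12·22 = 2295.25 px.
Inner content = 2295.25 − 2·16 = 2263.25 px.
3d + 2·28 = 2263.25 → 3d = 2207.25 → d = 735.75 px.

735.75 px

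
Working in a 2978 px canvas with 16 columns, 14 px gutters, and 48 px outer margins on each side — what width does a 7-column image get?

Take off 96 px of margins, leaving 2882 px.
2882 − 15·14 = 2672; ÷16 gives c = 167 px.
7-column span = 7·167 + 6·14 = 1253 px.

1253 px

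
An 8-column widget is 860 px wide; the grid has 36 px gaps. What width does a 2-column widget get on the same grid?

188 px

Subtracting 7 gaps of 36 leaves 608 for 8 columns, so c = 76 px.
2 columns plus 1 gap: 152 + 36 = 188 px.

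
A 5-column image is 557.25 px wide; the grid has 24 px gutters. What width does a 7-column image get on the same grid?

557.25 − 4·24 = 461.25; ÷5 gives c = 92.25 px.
7 columns plus 6 gutters: 645.75 + 144 = 789.75 px.

789.75 px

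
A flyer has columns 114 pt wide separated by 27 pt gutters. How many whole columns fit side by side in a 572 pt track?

4 columns

4 columns: 4·114 + 3·27 = 537 pt ≤ 572.
5 columns: 678 pt > 572. So 4.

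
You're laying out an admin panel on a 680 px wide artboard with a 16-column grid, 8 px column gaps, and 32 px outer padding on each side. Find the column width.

31 px

Inside the margins: 680 − 64 = 616 px.
616 − 15·8 = 496; ÷16 gives c = 31 px.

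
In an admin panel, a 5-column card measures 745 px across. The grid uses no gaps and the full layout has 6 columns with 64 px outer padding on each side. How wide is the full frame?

With no gaps, each column is 745/5 = 149 px.
Total width: 2·64 + 6·149 = 1022 px.

1022 px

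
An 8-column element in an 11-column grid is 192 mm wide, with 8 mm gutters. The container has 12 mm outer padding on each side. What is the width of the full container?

291 mm

Subtracting 7 gutters of 8 leaves 136 for 8 columns, so c = 17 mm.
Adding margins, columns and gutters: 24 + 187 + 80 = 291 mm.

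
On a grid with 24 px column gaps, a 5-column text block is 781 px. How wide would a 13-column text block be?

5 columns + 4 column gaps: 5c + 4·24 = 781.
5c = 781 − 96 = 685, so c = 137 px.
13-column span = 13·137 + 12·24 = 2069 px.

2069 px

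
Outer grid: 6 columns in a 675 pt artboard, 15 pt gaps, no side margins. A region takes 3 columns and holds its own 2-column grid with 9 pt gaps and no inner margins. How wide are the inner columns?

160.5 pt

6 columns + 5 gaps: 6c + 5·15 = 675.
6c = 675 − 75 = 600, so c = 100 pt.
Span of 3: 3·100 + 2·15 = 300 + 30 = 330 pt.
2d + 1·9 = 330 → 2d = 321 → d = 160.5 pt.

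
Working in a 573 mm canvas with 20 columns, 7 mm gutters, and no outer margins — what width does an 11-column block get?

312 mm

Subtracting 19 gutters of 7 leaves 440 for 20 columns, so c = 22 mm.
11 columns plus 10 gutters: 242 + 70 = 312 mm.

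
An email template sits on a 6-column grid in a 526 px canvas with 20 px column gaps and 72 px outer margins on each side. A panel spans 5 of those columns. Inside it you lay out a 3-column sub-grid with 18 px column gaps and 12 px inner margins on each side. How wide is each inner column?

85 px

Inside the margins: 526 − 144 = 382 px.
Subtracting 5 column gaps of 20 leaves 282 for 6 columns, so c = 47 px.
5-column span = 5·47 + 4·20 = 315 px.
Inner content = 315 − 2·12 = 291 px.
Subtracting 2 column gaps of 18 leaves 255 for 3 columns, so d = 85 px.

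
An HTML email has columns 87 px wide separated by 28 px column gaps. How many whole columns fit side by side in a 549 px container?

5 columns: 5·87 + 4·28 = 547 px ≤ 549.
6 columns: 662 px > 549. So 5.

5 columns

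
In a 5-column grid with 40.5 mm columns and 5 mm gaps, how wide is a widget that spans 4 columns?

4-column span = 4·40.5 + 3·5 = 177 mm.

177 mm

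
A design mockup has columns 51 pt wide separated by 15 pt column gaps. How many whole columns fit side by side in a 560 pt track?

Each extra column adds 51 + 15 = 66 pt.
(560 + 15) / 66 = 8.71, so 8 columns fit.

8 columns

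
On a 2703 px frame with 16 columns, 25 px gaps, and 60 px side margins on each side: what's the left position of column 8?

1201 px

Inside the margins: 2703 − 120 = 2583 px.
Subtracting 15 gaps of 25 leaves 2208 for 16 columns, so c = 138 px.
Each column+gutter stride is 163 px; 7 of them past the 60 px margin is 60 + 1141 = 1201 px.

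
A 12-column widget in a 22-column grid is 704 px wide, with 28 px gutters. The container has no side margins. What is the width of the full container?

1314 px

12 columns + 11 gutters: 12c + 11·28 = 704.
12c = 704 − 308 = 396, so c = 33 px.
Container = 22·33 + 21·28 = 726 + 588 = 1314 px.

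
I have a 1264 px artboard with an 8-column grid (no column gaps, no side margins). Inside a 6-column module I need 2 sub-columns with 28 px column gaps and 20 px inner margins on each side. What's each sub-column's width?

440 px

8c = 1264 → c = 158 px.
6-column span = 6·158 = 948 px.
Inner content = 948 − 2·20 = 908 px.
2 columns + 1 column gap: 2d + 1·28 = 908.
2d = 908 − 28 = 880, so d = 440 px.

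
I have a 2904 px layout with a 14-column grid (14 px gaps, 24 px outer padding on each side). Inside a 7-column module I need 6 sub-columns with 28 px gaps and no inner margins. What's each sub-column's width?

Subtract both margins: 2904 − 2·24 = 2856 px.
Subtracting 13 gaps of 14 leaves 2674 for 14 columns, so c = 191 px.
7 columns plus 6 gaps: 1337 + 84 = 1421 px.
Subtracting 5 gaps of 28 leaves 1281 for 6 columns, so d = 213.5 px.

213.5 px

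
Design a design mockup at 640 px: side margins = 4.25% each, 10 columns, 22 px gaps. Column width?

38.76 px

640 × (1 − 2·4.25%) = 640 × 91.5% = 585.6 px for the columns.
Subtracting 9 gaps of 22 leaves 387.6 for 10 columns, so c = 38.76 px.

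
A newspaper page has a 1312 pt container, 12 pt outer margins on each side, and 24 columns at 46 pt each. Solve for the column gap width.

8 pt

Subtract both margins: 1312 − 2·12 = 1288 pt.
Columns use 1104 pt, leaving 184 pt across 23 column gaps = 8 pt each.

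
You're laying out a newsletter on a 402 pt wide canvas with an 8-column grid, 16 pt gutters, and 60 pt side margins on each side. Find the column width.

Take off 120 pt of margins, leaving 282 pt.
8 columns + 7 gutters: 8c + 7·16 = 282.
8c = 282 − 112 = 170, so c = 21.25 pt.

21.25 pt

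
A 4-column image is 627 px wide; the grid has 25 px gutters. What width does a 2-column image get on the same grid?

4c + 3·25 = 627 → 4c = 552 → c = 138 px.
2 columns plus 1 gutter: 276 + 25 = 301 px.

301 px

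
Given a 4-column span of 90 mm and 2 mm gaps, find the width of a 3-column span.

67 mm

Subtracting 3 gaps of 2 leaves 84 for 4 columns, so c = 21 mm.
3-column span = 3·21 + 2·2 = 67 mm.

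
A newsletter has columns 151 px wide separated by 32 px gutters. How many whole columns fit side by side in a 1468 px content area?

8 columns

8 columns: 8·151 + 7·32 = 1432 px ≤ 1468.
9 columns: 1615 px > 1468. So 8.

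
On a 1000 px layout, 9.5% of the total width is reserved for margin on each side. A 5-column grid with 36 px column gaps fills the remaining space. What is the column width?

1000 × (1 − 2·9.5%) = 1000 × 81% = 810 px for the columns.
5 columns + 4 column gaps: 5c + 4·36 = 810.
5c = 810 − 144 = 666, so c = 133.2 px.

133.2 px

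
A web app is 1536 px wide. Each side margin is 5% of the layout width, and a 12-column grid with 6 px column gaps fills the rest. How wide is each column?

109.7 px

Margins: 5% × 1536 = 76.8 px each, so content = 1536 − 153.6 = 1382.4 px.
12 columns + 11 column gaps: 12c + 11·6 = 1382.4.
12c = 1382.4 − 66 = 1316.4, so c = 109.7 px.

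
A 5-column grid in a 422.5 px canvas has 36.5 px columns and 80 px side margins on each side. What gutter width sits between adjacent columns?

Take off 160 px of margins, leaving 262.5 px.
5·36.5 + 4g = 262.5 → 4g = 80 → g = 20 px.

20 px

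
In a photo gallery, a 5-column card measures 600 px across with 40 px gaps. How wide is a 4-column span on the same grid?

5 columns + 4 gaps: 5c + 4·40 = 600.
5c = 600 − 160 = 440, so c = 88 px.
4 columns plus 3 gaps: 352 + 120 = 472 px.

472 px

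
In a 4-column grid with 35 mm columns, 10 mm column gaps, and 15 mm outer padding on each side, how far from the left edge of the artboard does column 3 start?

Column 3 starts at margin + 2·(column + gutter) = 15 + 2·45 = 105 mm.

105 mm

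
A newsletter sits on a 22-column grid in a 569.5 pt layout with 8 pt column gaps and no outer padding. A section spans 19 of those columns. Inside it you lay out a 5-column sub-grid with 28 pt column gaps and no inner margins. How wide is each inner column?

22 columns + 21 column gaps: 22c + 21·8 = 569.5.
22c = 569.5 − 168 = 401.5, so c = 18.25 pt.
Span of 19: 19·18.25 + 18·8 = 346.75 + 144 = 490.75 pt.
5d + 4·28 = 490.75 → 5d = 378.75 → d = 75.75 pt.

75.75 pt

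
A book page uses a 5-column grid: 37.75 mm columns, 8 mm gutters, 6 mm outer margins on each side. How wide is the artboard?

232.75 mm

Total width: 2·6 + 5·37.75 + 4·8 = 232.75 mm.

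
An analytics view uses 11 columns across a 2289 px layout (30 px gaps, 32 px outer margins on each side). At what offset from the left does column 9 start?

1672 px

Inside the margins: 2289 − 64 = 2225 px.
11c + 10·30 = 2225 → 11c = 1925 → c = 175 px.
Column 9 starts at margin + 8·(column + gutter) = 32 + 8·205 = 1672 px.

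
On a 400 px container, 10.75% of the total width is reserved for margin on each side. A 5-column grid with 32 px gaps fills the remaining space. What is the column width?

37.2 px

400 × (1 − 2·10.75%) = 400 × 78.5% = 314 px for the columns.
Subtracting 4 gaps of 32 leaves 186 for 5 columns, so c = 37.2 px.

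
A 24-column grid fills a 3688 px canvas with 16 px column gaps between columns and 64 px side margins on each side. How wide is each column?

133 px

Subtract both margins: 3688 − 2·64 = 3560 px.
24c + 23·16 = 3560 → 24c = 3192 → c = 133 px.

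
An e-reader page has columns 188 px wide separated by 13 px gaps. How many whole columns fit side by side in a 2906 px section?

14 columns

Each extra column adds 188 + 13 = 201 px.
(2906 + 13) / 201 = 14.52, so 14 columns fit.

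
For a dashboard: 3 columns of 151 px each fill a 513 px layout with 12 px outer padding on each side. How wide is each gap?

18 px

Take off 24 px of margins, leaving 489 px.
3 columns take 3·151 = 453 px; remaining 36 splits into 2 gaps.
g = 36 / 2 = 18 px.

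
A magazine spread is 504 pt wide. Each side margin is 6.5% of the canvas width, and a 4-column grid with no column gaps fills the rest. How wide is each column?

Each margin = 6.5% of 504 = 32.76 pt; content = 504 − 2·32.76 = 438.48 pt.
4c = 438.48 → c = 109.62 pt.

109.62 pt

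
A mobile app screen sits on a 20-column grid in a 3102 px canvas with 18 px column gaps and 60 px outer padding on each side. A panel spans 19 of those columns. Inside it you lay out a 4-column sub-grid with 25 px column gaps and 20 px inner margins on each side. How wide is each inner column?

679.25 px

Outer content = 3102 − 2·60 = 2982 px.
2982 − 19·18 = 2640; ÷20 gives c = 132 px.
19 columns plus 18 column gaps: 2508 + 324 = 2832 px.
Inner content = 2832 − 2·20 = 2792 px.
Subtracting 3 column gaps of 25 leaves 2717 for 4 columns, so d = 679.25 px.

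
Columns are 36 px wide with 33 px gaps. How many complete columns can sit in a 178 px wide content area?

3 columns: 3·36 + 2·33 = 174 px ≤ 178.
4 columns: 243 px > 178. So 3.

3 columns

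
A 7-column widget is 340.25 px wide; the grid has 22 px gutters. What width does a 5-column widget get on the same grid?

236.75 px

7c + 6·22 = 340.25 → 7c = 208.25 → c = 29.75 px.
5 columns plus 4 gutters: 148.75 + 88 = 236.75 px.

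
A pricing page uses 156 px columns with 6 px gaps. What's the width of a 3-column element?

Span of 3: 3·156 + 2·6 = 468 + 12 = 480 px.

480 px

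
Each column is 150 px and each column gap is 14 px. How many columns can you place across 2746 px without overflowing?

16 columns: 16·150 + 15·14 = 2610 px ≤ 2746.
17 columns: 2774 px > 2746. So 16.

16 columns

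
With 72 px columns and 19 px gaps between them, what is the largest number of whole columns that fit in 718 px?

Each extra column adds 72 + 19 = 91 px.
(718 + 19) / 91 = 8.10, so 8 columns fit.

8 columns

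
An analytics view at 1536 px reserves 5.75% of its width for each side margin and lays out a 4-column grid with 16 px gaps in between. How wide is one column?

327.84 px

Each margin = 5.75% of 1536 = 88.32 px; content = 1536 − 2·88.32 = 1359.36 px.
1359.36 − 3·16 = 1311.36; ÷4 gives c = 327.84 px.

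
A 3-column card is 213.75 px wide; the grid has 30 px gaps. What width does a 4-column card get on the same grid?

213.75 − 2·30 = 153.75; ÷3 gives c = 51.25 px.
4-column span = 4·51.25 + 3·30 = 295 px.

295 px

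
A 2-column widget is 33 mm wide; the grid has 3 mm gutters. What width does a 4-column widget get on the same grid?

69 mm

2 columns + 1 gutter: 2c + 1·3 = 33.
2c = 33 − 3 = 30, so c = 15 mm.
Span of 4: 4·15 + 3·3 = 60 + 9 = 69 mm.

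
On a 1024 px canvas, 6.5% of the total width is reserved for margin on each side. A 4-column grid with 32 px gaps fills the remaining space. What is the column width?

Margins: 6.5% × 1024 = 66.56 px each, so content = 1024 − 133.12 = 890.88 px.
4c + 3·32 = 890.88 → 4c = 794.88 → c = 198.72 px.

198.72 px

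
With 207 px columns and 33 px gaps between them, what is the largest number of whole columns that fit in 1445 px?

Each extra column adds 207 + 33 = 240 px.
(1445 + 33) / 240 = 6.16, so 6 columns fit.

6 columns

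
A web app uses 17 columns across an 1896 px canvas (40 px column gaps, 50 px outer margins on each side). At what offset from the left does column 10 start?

1022 px

Inside the margins: 1896 − 100 = 1796 px.
1796 − 16·40 = 1156; ÷17 gives c = 68 px.
Each column+gutter stride is 108 px; 9 of them past the 50 px margin is 50 + 972 = 1022 px.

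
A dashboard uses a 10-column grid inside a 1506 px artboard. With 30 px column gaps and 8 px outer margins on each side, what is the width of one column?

Inside the margins: 1506 − 16 = 1490 px.
10c + 9·30 = 1490 → 10c = 1220 → c = 122 px.

122 px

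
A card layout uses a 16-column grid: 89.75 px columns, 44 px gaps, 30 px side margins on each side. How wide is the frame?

Total width: 2·30 + 16·89.75 + 15·44 = 2156 px.

2156 px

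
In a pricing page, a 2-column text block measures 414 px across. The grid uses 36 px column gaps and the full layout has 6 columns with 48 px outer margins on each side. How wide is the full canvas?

1410 px

414 − 1·36 = 378; ÷2 gives c = 189 px.
Canvas = 2·48 + 6·189 + 5·36 = 96 + 1134 + 180 = 1410 px.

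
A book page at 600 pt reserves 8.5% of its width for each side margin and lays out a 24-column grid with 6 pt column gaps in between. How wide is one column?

15 pt

600 × (1 − 2·8.5%) = 600 × 83% = 498 pt for the columns.
24c + 23·6 = 498 → 24c = 360 → c = 15 pt.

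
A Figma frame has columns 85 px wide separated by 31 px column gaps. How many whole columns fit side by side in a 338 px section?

3 columns: 3·85 + 2·31 = 317 px ≤ 338.
4 columns: 433 px > 338. So 3.

3 columns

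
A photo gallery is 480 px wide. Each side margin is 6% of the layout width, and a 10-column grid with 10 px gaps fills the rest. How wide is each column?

33.24 px

Each margin = 6% of 480 = 28.8 px; content = 480 − 2·28.8 = 422.4 px.
Subtracting 9 gaps of 10 leaves 332.4 for 10 columns, so c = 33.24 px.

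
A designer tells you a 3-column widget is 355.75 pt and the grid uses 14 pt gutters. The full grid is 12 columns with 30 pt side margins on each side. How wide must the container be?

Subtracting 2 gutters of 14 leaves 327.75 for 3 columns, so c = 109.25 pt.
Adding margins, columns and gutters: 60 + 1311 + 154 = 1525 pt.

1525 pt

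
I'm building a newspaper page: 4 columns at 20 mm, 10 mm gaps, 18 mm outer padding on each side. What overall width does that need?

146 mm

Layout = 2·18 + 4·20 + 3·10 = 36 + 80 + 30 = 146 mm.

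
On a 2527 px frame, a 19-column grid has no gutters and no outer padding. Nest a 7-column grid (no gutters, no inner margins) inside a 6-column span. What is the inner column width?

114 px

2527 / 19 = 133 px per column.
With no gutters, 6 columns span 6·133 = 798 px.
798 / 7 = 114 px per column.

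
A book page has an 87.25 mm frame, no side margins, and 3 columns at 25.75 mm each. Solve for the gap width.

Columns use 77.25 mm, leaving 10 mm across 2 gaps = 5 mm each.

5 mm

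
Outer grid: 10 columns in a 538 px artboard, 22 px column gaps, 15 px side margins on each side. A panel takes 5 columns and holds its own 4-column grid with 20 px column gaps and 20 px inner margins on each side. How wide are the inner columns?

35.75 px

Outer content = 538 − 2·15 = 508 px.
10c + 9·22 = 508 → 10c = 310 → c = 31 px.
Span of 5: 5·31 + 4·22 = 155 + 88 = 243 px.
Inner content = 243 − 2·20 = 203 px.
203 − 3·20 = 143; ÷4 gives d = 35.75 px.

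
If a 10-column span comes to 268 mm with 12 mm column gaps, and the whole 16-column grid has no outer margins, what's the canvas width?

10 columns + 9 column gaps: 10c + 9·12 = 268.
10c = 268 − 108 = 160, so c = 16 mm.
Summing: 256 + 180 = 436 mm.

436 mm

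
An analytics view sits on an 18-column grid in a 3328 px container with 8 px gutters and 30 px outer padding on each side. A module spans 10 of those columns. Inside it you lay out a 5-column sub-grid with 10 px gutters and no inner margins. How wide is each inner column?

Outer content = 3328 − 2·30 = 3268 px.
18c + 17·8 = 3268 → 18c = 3132 → c = 174 px.
10 columns plus 9 gutters: 1740 + 72 = 1812 px.
5 columns + 4 gutters: 5d + 4·10 = 1812.
5d = 1812 − 40 = 1772, so d = 354.4 px.

354.4 px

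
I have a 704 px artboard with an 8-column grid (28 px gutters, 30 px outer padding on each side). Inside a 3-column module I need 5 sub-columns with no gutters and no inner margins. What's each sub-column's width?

44.8 px

Subtract both margins: 704 − 2·30 = 644 px.
8 columns + 7 gutters: 8c + 7·28 = 644.
8c = 644 − 196 = 448, so c = 56 px.
3-column span = 3·56 + 2·28 = 224 px.
5d = 224 → d = 44.8 px.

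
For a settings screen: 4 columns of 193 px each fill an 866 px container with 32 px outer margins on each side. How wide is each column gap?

Take off 64 px of margins, leaving 802 px.
4 columns take 4·193 = 772 px; remaining 30 splits into 3 column gaps.
g = 30 / 3 = 10 px.

10 px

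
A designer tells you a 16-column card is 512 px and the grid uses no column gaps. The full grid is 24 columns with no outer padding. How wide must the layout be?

16c = 512 → c = 32 px.
Total width: 24·32 = 768 px.

768 px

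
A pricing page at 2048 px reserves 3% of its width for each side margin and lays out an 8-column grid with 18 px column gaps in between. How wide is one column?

Margins: 3% × 2048 = 61.44 px each, so content = 2048 − 122.88 = 1925.12 px.
1925.12 − 7·18 = 1799.12; ÷8 gives c = 224.89 px.

224.89 px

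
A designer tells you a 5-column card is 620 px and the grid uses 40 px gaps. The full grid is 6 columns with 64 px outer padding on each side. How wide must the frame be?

5c + 4·40 = 620 → 5c = 460 → c = 92 px.
Frame = 2·64 + 6·92 + 5·40 = 128 + 552 + 200 = 880 px.

880 px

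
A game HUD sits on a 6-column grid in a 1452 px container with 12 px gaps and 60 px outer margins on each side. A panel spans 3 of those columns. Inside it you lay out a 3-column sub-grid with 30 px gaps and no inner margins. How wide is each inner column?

Inside the margins: 1452 − 120 = 1332 px.
6c + 5·12 = 1332 → 6c = 1272 → c = 212 px.
3 columns plus 2 gaps: 636 + 24 = 660 px.
3 columns + 2 gaps: 3d + 2·30 = 660.
3d = 660 − 60 = 600, so d = 200 px.

200 px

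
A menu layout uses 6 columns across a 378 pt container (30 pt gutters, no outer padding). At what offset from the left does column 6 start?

6 columns + 5 gutters: 6c + 5·30 = 378.
6c = 378 − 150 = 228, so c = 38 pt.
Before column 6: 5 columns + 5 gutters.
Offset = 5·(38 + 30) = 5·68 = 340 pt.

340 pt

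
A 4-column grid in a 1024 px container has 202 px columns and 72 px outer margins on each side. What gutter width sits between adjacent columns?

Content width = 1024 − 2·72 = 880 px.
4 columns take 4·202 = 808 px; remaining 72 splits into 3 gutters.
g = 72 / 3 = 24 px.

24 px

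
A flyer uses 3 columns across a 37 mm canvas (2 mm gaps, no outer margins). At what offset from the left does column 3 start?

3 columns + 2 gaps: 3c + 2·2 = 37.
3c = 37 − 4 = 33, so c = 11 mm.
Each column+gutter stride is 13 mm; with no margin, 2 of them is 26 mm.

26 mm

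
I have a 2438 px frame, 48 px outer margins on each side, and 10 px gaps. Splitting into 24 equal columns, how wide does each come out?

Subtract both margins: 2438 − 2·48 = 2342 px.
24 columns + 23 gaps: 24c + 23·10 = 2342.
24c = 2342 − 230 = 2112, so c = 88 px.

88 px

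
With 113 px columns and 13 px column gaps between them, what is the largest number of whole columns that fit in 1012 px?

8 columns

k columns need k·113 + (k−1)·13 = k·126 − 13.
k·126 − 13 ≤ 1012 → k ≤ 1025 / 126 ≈ 8.13, so k = 8.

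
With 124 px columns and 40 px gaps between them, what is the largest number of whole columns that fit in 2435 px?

15 columns

Each extra column adds 124 + 40 = 164 px.
(2435 + 40) / 164 = 15.09, so 15 columns fit.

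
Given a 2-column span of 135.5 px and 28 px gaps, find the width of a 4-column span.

Subtracting 1 gap of 28 leaves 107.5 for 2 columns, so c = 53.75 px.
4 columns plus 3 gaps: 215 + 84 = 299 px.

299 px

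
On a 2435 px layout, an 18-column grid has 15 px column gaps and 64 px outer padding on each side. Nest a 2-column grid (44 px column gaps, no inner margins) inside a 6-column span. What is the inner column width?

Outer content = 2435 − 2·64 = 2307 px.
Subtracting 17 column gaps of 15 leaves 2052 for 18 columns, so c = 114 px.
6 columns plus 5 column gaps: 684 + 75 = 759 px.
Subtracting 1 column gap of 44 leaves 715 for 2 columns, so d = 357.5 px.

357.5 px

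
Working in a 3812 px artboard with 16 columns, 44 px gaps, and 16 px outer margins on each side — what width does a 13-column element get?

3063 px

Take off 32 px of margins, leaving 3780 px.
Subtracting 15 gaps of 44 leaves 3120 for 16 columns, so c = 195 px.
Span of 13: 13·195 + 12·44 = 2535 + 528 = 3063 px.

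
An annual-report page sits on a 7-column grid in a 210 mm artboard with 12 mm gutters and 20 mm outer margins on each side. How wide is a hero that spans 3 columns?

66 mm

Take off 40 mm of margins, leaving 170 mm.
7c + 6·12 = 170 → 7c = 98 → c = 14 mm.
3 columns plus 2 gutters: 42 + 24 = 66 mm.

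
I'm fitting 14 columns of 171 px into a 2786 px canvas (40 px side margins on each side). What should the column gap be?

24 px

Take off 80 px of margins, leaving 2706 px.
14 columns take 14·171 = 2394 px; remaining 312 splits into 13 column gaps.
g = 312 / 13 = 24 px.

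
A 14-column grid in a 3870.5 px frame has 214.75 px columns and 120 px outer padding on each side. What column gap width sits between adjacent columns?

48 px

Take off 240 px of margins, leaving 3630.5 px.
Columns use 3006.5 px, leaving 624 px across 13 column gaps = 48 px each.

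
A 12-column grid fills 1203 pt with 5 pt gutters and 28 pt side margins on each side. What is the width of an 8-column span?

763 pt

Subtract both margins: 1203 − 2·28 = 1147 pt.
12 columns + 11 gutters: 12c + 11·5 = 1147.
12c = 1147 − 55 = 1092, so c = 91 pt.
Span of 8: 8·91 + 7·5 = 728 + 35 = 763 pt.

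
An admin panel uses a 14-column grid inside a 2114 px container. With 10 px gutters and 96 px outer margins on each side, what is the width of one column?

Subtract both margins: 2114 − 2·96 = 1922 px.
14c + 13·10 = 1922 → 14c = 1792 → c = 128 px.

128 px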